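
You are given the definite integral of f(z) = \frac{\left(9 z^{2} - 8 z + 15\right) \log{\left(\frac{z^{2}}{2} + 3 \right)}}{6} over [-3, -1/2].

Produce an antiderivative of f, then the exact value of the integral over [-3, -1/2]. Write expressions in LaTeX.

Since d/dz undoes antidifferentiation here, F'(z) = f(z) is required of F(z).
F(z) = - \frac{z^{3}}{3} + \frac{2 z^{2}}{3} + z + \left(\frac{z^{3}}{2} - \frac{2 z^{2}}{3} + \frac{5 z}{2}\right) \log{\left(\frac{z^{2}}{2} + 3 \right)} - 4 \log{\left(z^{2} + 6 \right)} - \sqrt{6} \operatorname{atan}{\left(\frac{\sqrt{6} z}{6} \right)} is an antiderivative of f.
Check: d/dz[- \frac{z^{3}}{3} + \frac{2 z^{2}}{3} + z + \left(\frac{z^{3}}{2} - \frac{2 z^{2}}{3} + \frac{5 z}{2}\right) \log{\left(\frac{z^{2}}{2} + 3 \right)} - 4 \log{\left(z^{2} + 6 \right)} - \sqrt{6} \operatorname{atan}{\left(\frac{\sqrt{6} z}{6} \right)}] = \frac{3 z^{2} \log{\left(\frac{z^{2}}{2} + 3 \right)}}{2} - \frac{4 z \log{\left(\frac{z^{2}}{2} + 3 \right)}}{3} + \frac{5 \log{\left(\frac{z^{2}}{2} + 3 \right)}}{2}, which equals f(z).
F(-1/2) = - 4 \log{\left(\frac{25}{4} \right)} - \frac{71 \log{\left(\frac{25}{8} \right)}}{48} - \frac{7}{24} + \sqrt{6} \operatorname{atan}{\left(\frac{\sqrt{6}}{12} \right)}; F(-3) = - 27 \log{\left(\frac{15}{2} \right)} - 4 \log{\left(15 \right)} + \sqrt{6} \operatorname{atan}{\left(\frac{\sqrt{6}}{2} \right)} + 12.
Integral = F(-1/2) - F(-3) = - \frac{295}{24} - 4 \log{\left(\frac{25}{4} \right)} - \sqrt{6} \operatorname{atan}{\left(\frac{\sqrt{6}}{2} \right)} - \frac{71 \log{\left(\frac{25}{8} \right)}}{48} + \sqrt{6} \operatorname{atan}{\left(\frac{\sqrt{6}}{12} \right)} + 4 \log{\left(15 \right)} + 27 \log{\left(\frac{15}{2} \right)}.

Antiderivative: F(z) = - \frac{z^{3}}{3} + \frac{2 z^{2}}{3} + z + \left(\frac{z^{3}}{2} - \frac{2 z^{2}}{3} + \frac{5 z}{2}\right) \log{\left(\frac{z^{2}}{2} + 3 \right)} - 4 \log{\left(z^{2} + 6 \right)} - \sqrt{6} \operatorname{atan}{\left(\frac{\sqrt{6} z}{6} \right)}; value = - \frac{295}{24} - 4 \log{\left(\frac{25}{4} \right)} - \sqrt{6} \operatorname{atan}{\left(\frac{\sqrt{6}}{2} \right)} - \frac{71 \log{\left(\frac{25}{8} \right)}}{48} + \sqrt{6} \operatorname{atan}{\left(\frac{\sqrt{6}}{12} \right)} + 4 \log{\left(15 \right)} + 27 \log{\left(\frac{15}{2} \right)}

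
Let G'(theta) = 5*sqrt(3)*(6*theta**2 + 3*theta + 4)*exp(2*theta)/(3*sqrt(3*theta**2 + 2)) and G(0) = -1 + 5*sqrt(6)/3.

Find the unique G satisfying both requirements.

G'(theta) has the shape u'v + uv' for u = 5*sqrt(theta**2 + 2/3) and v = exp(2*theta) — it is the derivative of the product u*v.
A general antiderivative is 5*sqrt(theta**2 + 2/3)*exp(2*theta) + C.
The condition gives C = -1 + 5*sqrt(6)/3 - (5*sqrt(6)/3) = -1.
So G(theta) = (5*sqrt(3)*sqrt(3*theta**2 + 2)*exp(2*theta) - 3)/3.
Check: d/dtheta[(5*sqrt(3)*sqrt(3*theta**2 + 2)*exp(2*theta) - 3)/3] = (30*sqrt(3)*theta**2*exp(2*theta) + 15*sqrt(3)*theta*exp(2*theta) + 20*sqrt(3)*exp(2*theta))/(3*sqrt(3*theta**2 + 2)), which equals G'(theta).

G(theta) = (5*sqrt(3)*sqrt(3*theta**2 + 2)*exp(2*theta) - 3)/3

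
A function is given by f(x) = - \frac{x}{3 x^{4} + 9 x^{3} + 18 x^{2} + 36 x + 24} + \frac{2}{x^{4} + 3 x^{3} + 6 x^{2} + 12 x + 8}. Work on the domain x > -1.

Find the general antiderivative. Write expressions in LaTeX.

The denominator factors as 3 \left(x + 1\right) \left(x + 2\right) \left(x^{2} + 4\right); partial fractions split f into directly integrable pieces: - \frac{2 x + 3}{15 \left(x^{2} + 4\right)} - \frac{1}{3 \left(x + 2\right)} + \frac{7}{15 \left(x + 1\right)}.
Check: d/dx[- \frac{- 14 \log{\left(x + 1 \right)} + 10 \log{\left(x + 2 \right)} + 2 \log{\left(x^{2} + 4 \right)} + 3 \operatorname{atan}{\left(\frac{x}{2} \right)}}{30}] = \frac{6 - x}{3 x^{4} + 9 x^{3} + 18 x^{2} + 36 x + 24}, which equals f(x).

F(x) = - \frac{- 14 \log{\left(x + 1 \right)} + 10 \log{\left(x + 2 \right)} + 2 \log{\left(x^{2} + 4 \right)} + 3 \operatorname{atan}{\left(\frac{x}{2} \right)}}{30} + C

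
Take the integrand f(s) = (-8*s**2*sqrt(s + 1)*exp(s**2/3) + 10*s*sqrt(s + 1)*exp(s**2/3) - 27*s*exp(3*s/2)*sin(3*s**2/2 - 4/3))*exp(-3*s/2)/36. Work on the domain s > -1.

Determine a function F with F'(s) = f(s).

Differentiate the proposed F(s) back; it has to land on f(s) exactly.
Check: d/ds[-(4*s*sqrt(s + 1)*exp(-3*s/2)*exp(s**2/3) + 4*sqrt(s + 1)*exp(-3*s/2)*exp(s**2/3) - 3*cos(3*s**2/2 - 4/3))/12] = (-8*s**3*exp(3*s/2)*exp(s**2/3) + 2*s**2*exp(3*s/2)*exp(s**2/3) - 27*s*sqrt(s + 1)*exp(3*s)*sin(3*s**2/2 - 4/3) + 10*s*exp(3*s/2)*exp(s**2/3))*exp(-3*s)/(36*sqrt(s + 1)), which equals f(s).

An antiderivative is F(s) = -(4*s*sqrt(s + 1)*exp(-3*s/2)*exp(s**2/3) + 4*sqrt(s + 1)*exp(-3*s/2)*exp(s**2/3) - 3*cos(3*s**2/2 - 4/3))/12.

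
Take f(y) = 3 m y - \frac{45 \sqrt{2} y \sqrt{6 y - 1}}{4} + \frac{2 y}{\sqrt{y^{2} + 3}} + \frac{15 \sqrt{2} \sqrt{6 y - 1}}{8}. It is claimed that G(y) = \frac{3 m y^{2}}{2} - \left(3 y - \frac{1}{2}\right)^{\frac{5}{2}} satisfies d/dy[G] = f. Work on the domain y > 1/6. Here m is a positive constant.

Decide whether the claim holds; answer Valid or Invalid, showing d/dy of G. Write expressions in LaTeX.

Invalid: d/dy[G] - f = - \frac{2 y}{\sqrt{y^{2} + 3}}, which is not 0.

d/dy[G] = \frac{\sqrt{2} \left(12 \sqrt{2} m y - 90 y \sqrt{6 y - 1} + 15 \sqrt{6 y - 1}\right)}{8}
d/dy[G] - f(y) = - \frac{2 y}{\sqrt{y^{2} + 3}} != 0.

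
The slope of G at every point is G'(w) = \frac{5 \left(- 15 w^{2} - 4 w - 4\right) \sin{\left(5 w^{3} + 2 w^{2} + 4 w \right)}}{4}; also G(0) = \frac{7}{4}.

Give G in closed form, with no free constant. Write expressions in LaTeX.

G'(w) matches the chain-rule pattern g'(h)*h' with inner function h(w) = 5 w^{3} + 2 w^{2} + 4 w; substituting u = h(w) collapses the integral.
A general antiderivative is \frac{5 \cos{\left(5 w^{3} + 2 w^{2} + 4 w \right)}}{4} + C.
The condition gives C = \frac{7}{4} - (\frac{5}{4}) = \frac{1}{2}.
So G(w) = \frac{5 \cos{\left(5 w^{3} + 2 w^{2} + 4 w \right)}}{4} + \frac{1}{2}.
Check: d/dw[\frac{5 \cos{\left(5 w^{3} + 2 w^{2} + 4 w \right)}}{4} + \frac{1}{2}] = - \frac{75 w^{2} \sin{\left(5 w^{3} + 2 w^{2} + 4 w \right)}}{4} - 5 w \sin{\left(5 w^{3} + 2 w^{2} + 4 w \right)} - 5 \sin{\left(5 w^{3} + 2 w^{2} + 4 w \right)}, which equals G'(w).

G(w) = \frac{5 \cos{\left(5 w^{3} + 2 w^{2} + 4 w \right)}}{4} + \frac{1}{2}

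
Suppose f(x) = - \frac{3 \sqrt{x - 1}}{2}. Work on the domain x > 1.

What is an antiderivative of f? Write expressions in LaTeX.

An antiderivative is F(x) = - x \sqrt{x - 1} + \sqrt{x - 1}.

Recover f(x) by differentiating a candidate F(x); any mismatch rules it out.
Check: d/dx[- x \sqrt{x - 1} + \sqrt{x - 1}] = \frac{3 - 3 x}{2 \sqrt{x - 1}}, which equals f(x).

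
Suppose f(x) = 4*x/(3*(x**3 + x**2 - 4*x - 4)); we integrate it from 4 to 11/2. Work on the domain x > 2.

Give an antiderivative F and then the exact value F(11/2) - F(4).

Antiderivative: F(x) = 2*log(x - 2)/9 + 4*log(x + 1)/9 - 2*log(x + 2)/3; value = -2*log(15/2)/3 - 4*log(5)/9 - 2*log(2)/9 + 2*log(7/2)/9 + 4*log(13/2)/9 + 2*log(6)/3

Factor the denominator (3*(x - 2)*(x + 1)*(x + 2)) and decompose: f = -2/(3*(x + 2)) + 4/(9*(x + 1)) + 2/(9*(x - 2)); each piece integrates to a log, atan, or power term.
F(x) = 2*log(x - 2)/9 + 4*log(x + 1)/9 - 2*log(x + 2)/3 is an antiderivative of f.
Check: d/dx[2*log(x - 2)/9 + 4*log(x + 1)/9 - 2*log(x + 2)/3] = 4*x/(3*x**3 + 3*x**2 - 12*x - 12), which equals f(x).
F(11/2) = -2*log(15/2)/3 + 2*log(7/2)/9 + 4*log(13/2)/9; F(4) = -2*log(6)/3 + 2*log(2)/9 + 4*log(5)/9.
Integral = F(11/2) - F(4) = -2*log(15/2)/3 - 4*log(5)/9 - 2*log(2)/9 + 2*log(7/2)/9 + 4*log(13/2)/9 + 2*log(6)/3.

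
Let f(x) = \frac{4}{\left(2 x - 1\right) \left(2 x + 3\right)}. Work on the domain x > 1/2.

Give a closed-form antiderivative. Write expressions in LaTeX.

An antiderivative is F(x) = \frac{\log{\left(x - \frac{1}{2} \right)}}{2} - \frac{\log{\left(x + \frac{3}{2} \right)}}{2}.

The denominator factors as \left(2 x - 1\right) \left(2 x + 3\right); partial fractions split f into directly integrable pieces: - \frac{1}{2 x + 3} + \frac{1}{2 x - 1}.
Check: d/dx[\frac{\log{\left(x - \frac{1}{2} \right)}}{2} - \frac{\log{\left(x + \frac{3}{2} \right)}}{2}] = \frac{4}{4 x^{2} + 4 x - 3}, which equals f(x).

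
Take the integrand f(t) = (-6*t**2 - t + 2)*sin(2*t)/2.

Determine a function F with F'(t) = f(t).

A first test for any F(t): its t-derivative must equal f(t) identically.
Check: d/dt[3*t**2*cos(2*t)/2 - 3*t*sin(2*t)/2 + t*cos(2*t)/4 - sin(2*t)/8 - 5*cos(2*t)/4] = -3*t**2*sin(2*t) - t*sin(2*t)/2 + sin(2*t), which equals f(t).

An antiderivative is F(t) = 3*t**2*cos(2*t)/2 - 3*t*sin(2*t)/2 + t*cos(2*t)/4 - sin(2*t)/8 - 5*cos(2*t)/4.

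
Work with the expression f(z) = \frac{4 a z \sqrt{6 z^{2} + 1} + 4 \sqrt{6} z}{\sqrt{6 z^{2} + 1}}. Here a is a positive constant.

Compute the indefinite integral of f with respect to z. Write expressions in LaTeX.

A first test for any F(z): its z-derivative must equal f(z) identically.
Check: d/dz[\frac{2 \left(3 a z^{2} + \sqrt{6} \sqrt{6 z^{2} + 1}\right)}{3}] = \frac{4 a z \sqrt{6 z^{2} + 1} + 4 \sqrt{6} z}{\sqrt{6 z^{2} + 1}} = f(z).

F(z) = \frac{2 \left(3 a z^{2} + \sqrt{6} \sqrt{6 z^{2} + 1}\right)}{3} + C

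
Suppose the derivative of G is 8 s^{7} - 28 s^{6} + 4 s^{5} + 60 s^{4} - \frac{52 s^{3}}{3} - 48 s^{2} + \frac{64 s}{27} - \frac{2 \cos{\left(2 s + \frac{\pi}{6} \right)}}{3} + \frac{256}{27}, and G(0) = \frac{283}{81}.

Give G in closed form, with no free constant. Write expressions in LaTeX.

The integrand splits into summands that can be handled one at a time.
A general antiderivative is \left(s^{2} - s - \frac{4}{3}\right)^{4} - \frac{\sin{\left(2 s + \frac{\pi}{6} \right)}}{3} + C.
The condition gives C = \frac{283}{81} - (\frac{485}{162}) = \frac{1}{2}.
So G(s) = s^{8} - 4 s^{7} + \frac{2 s^{6}}{3} + 12 s^{5} - \frac{13 s^{4}}{3} - 16 s^{3} + \frac{32 s^{2}}{27} + \frac{256 s}{27} - \frac{\sin{\left(2 s + \frac{\pi}{6} \right)}}{3} + \frac{593}{162}.
Check: d/ds[s^{8} - 4 s^{7} + \frac{2 s^{6}}{3} + 12 s^{5} - \frac{13 s^{4}}{3} - 16 s^{3} + \frac{32 s^{2}}{27} + \frac{256 s}{27} - \frac{\sin{\left(2 s + \frac{\pi}{6} \right)}}{3} + \frac{593}{162}] = 8 s^{7} - 28 s^{6} + 4 s^{5} + 60 s^{4} - \frac{52 s^{3}}{3} - 48 s^{2} + \frac{64 s}{27} - \frac{2 \cos{\left(2 s + \frac{\pi}{6} \right)}}{3} + \frac{256}{27} = G'(s).

G(s) = s^{8} - 4 s^{7} + \frac{2 s^{6}}{3} + 12 s^{5} - \frac{13 s^{4}}{3} - 16 s^{3} + \frac{32 s^{2}}{27} + \frac{256 s}{27} - \frac{\sin{\left(2 s + \frac{\pi}{6} \right)}}{3} + \frac{593}{162}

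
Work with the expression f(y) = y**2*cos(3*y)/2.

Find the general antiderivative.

F(y) = y**2*sin(3*y)/6 + y*cos(3*y)/9 - sin(3*y)/27 + C

A candidate is checked by its d/dy: the result must match f(y).
Check: d/dy[y**2*sin(3*y)/6 + y*cos(3*y)/9 - sin(3*y)/27] = y**2*cos(3*y)/2 = f(y).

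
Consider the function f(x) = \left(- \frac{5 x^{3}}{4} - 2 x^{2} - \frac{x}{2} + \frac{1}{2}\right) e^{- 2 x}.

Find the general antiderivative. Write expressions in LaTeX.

F(x) = \frac{\left(20 x^{3} + 62 x^{2} + 70 x + 27\right) e^{- 2 x}}{32} + C

f has the shape u'v + uv' for u = \frac{5 x^{3}}{8} + \frac{31 x^{2}}{16} + \frac{35 x}{16} + \frac{27}{32} and v = e^{- 2 x} — it is the derivative of the product u*v.
Check: d/dx[\frac{\left(20 x^{3} + 62 x^{2} + 70 x + 27\right) e^{- 2 x}}{32}] = \frac{\left(- 5 x^{3} - 8 x^{2} - 2 x + 2\right) e^{- 2 x}}{4}, which equals f(x).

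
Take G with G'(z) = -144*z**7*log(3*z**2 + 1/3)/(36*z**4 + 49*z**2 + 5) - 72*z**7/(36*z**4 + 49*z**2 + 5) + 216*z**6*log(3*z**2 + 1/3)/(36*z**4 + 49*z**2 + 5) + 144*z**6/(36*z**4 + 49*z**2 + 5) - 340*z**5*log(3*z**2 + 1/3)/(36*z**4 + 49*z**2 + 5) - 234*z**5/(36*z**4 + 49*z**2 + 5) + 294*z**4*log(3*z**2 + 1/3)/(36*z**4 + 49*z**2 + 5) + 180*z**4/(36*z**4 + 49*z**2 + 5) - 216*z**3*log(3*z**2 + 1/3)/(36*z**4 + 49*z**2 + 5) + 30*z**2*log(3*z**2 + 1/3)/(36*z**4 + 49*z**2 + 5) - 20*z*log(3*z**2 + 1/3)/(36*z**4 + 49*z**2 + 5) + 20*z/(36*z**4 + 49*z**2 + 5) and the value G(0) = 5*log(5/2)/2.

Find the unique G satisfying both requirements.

G(z) = -z**4*log(3*z**2 + 1/3) + 2*z**3*log(3*z**2 + 1/3) - 2*z**2*log(3*z**2 + 1/3) + 5*log(2*z**2 + 5/2)/2

The integrand splits into summands that can be handled one at a time.
A general antiderivative is 2*(-z**4/2 + z**3 - z**2)*log(3*z**2 + 1/3) + 5*log(2*z**2 + 5/2)/2 + C.
The condition gives C = 5*log(5/2)/2 - (5*log(5/2)/2) = 0.
So G(z) = -z**4*log(3*z**2 + 1/3) + 2*z**3*log(3*z**2 + 1/3) - 2*z**2*log(3*z**2 + 1/3) + 5*log(2*z**2 + 5/2)/2.
Check: d/dz[-z**4*log(3*z**2 + 1/3) + 2*z**3*log(3*z**2 + 1/3) - 2*z**2*log(3*z**2 + 1/3) + 5*log(2*z**2 + 5/2)/2] = (-144*z**7*log(3*z**2 + 1/3) - 72*z**7 + 216*z**6*log(3*z**2 + 1/3) + 144*z**6 - 340*z**5*log(3*z**2 + 1/3) - 234*z**5 + 294*z**4*log(3*z**2 + 1/3) + 180*z**4 - 216*z**3*log(3*z**2 + 1/3) + 30*z**2*log(3*z**2 + 1/3) - 20*z*log(3*z**2 + 1/3) + 20*z)/(36*z**4 + 49*z**2 + 5), which equals G'(z).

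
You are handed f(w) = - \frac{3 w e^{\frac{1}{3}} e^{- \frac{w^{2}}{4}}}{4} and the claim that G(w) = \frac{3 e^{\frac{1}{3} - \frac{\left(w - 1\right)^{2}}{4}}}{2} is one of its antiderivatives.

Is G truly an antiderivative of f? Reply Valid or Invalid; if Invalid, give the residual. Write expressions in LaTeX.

d/dw[G] = \frac{\left(3 - 3 w\right) e^{\frac{1}{12}} e^{\frac{w}{2}} e^{- \frac{w^{2}}{4}}}{4}
d/dw[G] - f(w) = \frac{\left(- 3 w e^{\frac{w^{2}}{4}} + 3 w e^{\frac{1}{4}} e^{- \frac{w}{2}} e^{\frac{w^{2}}{4}} + 3 e^{\frac{w^{2}}{4}}\right) e^{\frac{1}{12}} e^{\frac{w}{2}} e^{- \frac{w^{2}}{2}}}{4} != 0.

Invalid: d/dw[G] - f = \frac{\left(- 3 w e^{\frac{w^{2}}{4}} + 3 w e^{\frac{1}{4}} e^{- \frac{w}{2}} e^{\frac{w^{2}}{4}} + 3 e^{\frac{w^{2}}{4}}\right) e^{\frac{1}{12}} e^{\frac{w}{2}} e^{- \frac{w^{2}}{2}}}{4}, which is not 0.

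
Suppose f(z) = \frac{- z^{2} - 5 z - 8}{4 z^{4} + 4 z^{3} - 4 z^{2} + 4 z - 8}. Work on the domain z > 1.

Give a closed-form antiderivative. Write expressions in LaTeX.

Factor the denominator (4 \left(z - 1\right) \left(z + 2\right) \left(z^{2} + 1\right)) and decompose: f = \frac{11 z + 8}{20 \left(z^{2} + 1\right)} + \frac{1}{30 \left(z + 2\right)} - \frac{7}{12 \left(z - 1\right)}; each piece integrates to a log, atan, or power term.
Check: d/dz[\frac{- 70 \log{\left(z - 1 \right)} + 4 \log{\left(z + 2 \right)} + 33 \log{\left(z^{2} + 1 \right)} + 48 \operatorname{atan}{\left(z \right)}}{120}] = \frac{- z^{2} - 5 z - 8}{4 z^{4} + 4 z^{3} - 4 z^{2} + 4 z - 8} = f(z).

An antiderivative is F(z) = \frac{- 70 \log{\left(z - 1 \right)} + 4 \log{\left(z + 2 \right)} + 33 \log{\left(z^{2} + 1 \right)} + 48 \operatorname{atan}{\left(z \right)}}{120}.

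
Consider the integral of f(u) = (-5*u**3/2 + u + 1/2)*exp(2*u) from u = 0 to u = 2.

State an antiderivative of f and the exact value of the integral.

Antiderivative: F(u) = (-20*u**3 + 30*u**2 - 22*u + 15)*exp(2*u)/16; value = -69*exp(4)/16 - 15/16

f has the shape v'r + vr' for v = -5*u**3/4 + 15*u**2/8 - 11*u/8 + 15/16 and r = exp(2*u) — it is the derivative of the product v*r.
F(u) = (-20*u**3 + 30*u**2 - 22*u + 15)*exp(2*u)/16 is an antiderivative of f.
Check: d/du[(-20*u**3 + 30*u**2 - 22*u + 15)*exp(2*u)/16] = -5*u**3*exp(2*u)/2 + u*exp(2*u) + exp(2*u)/2, which equals f(u).
F(2) = -69*exp(4)/16; F(0) = 15/16.
Integral = F(2) - F(0) = -69*exp(4)/16 - 15/16.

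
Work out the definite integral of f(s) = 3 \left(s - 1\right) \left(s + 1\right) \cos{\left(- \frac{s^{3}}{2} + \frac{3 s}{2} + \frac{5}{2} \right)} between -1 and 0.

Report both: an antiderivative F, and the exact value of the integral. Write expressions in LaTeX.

The substitution u = - \frac{s^{3}}{2} + \frac{3 s}{2} + \frac{5}{2} works: f is exactly (dF/du)*(du/ds) for that inner function.
F(s) = - 2 \sin{\left(- \frac{s^{3}}{2} + \frac{3 s}{2} + \frac{5}{2} \right)} is an antiderivative of f.
Check: d/ds[- 2 \sin{\left(- \frac{s^{3}}{2} + \frac{3 s}{2} + \frac{5}{2} \right)}] = 3 s^{2} \cos{\left(- \frac{s^{3}}{2} + \frac{3 s}{2} + \frac{5}{2} \right)} - 3 \cos{\left(- \frac{s^{3}}{2} + \frac{3 s}{2} + \frac{5}{2} \right)}, which equals f(s).
F(0) = - 2 \sin{\left(\frac{5}{2} \right)}; F(-1) = - 2 \sin{\left(\frac{3}{2} \right)}.
Integral = F(0) - F(-1) = - 2 \sin{\left(\frac{5}{2} \right)} + 2 \sin{\left(\frac{3}{2} \right)}.

Antiderivative: F(s) = - 2 \sin{\left(- \frac{s^{3}}{2} + \frac{3 s}{2} + \frac{5}{2} \right)}; value = - 2 \sin{\left(\frac{5}{2} \right)} + 2 \sin{\left(\frac{3}{2} \right)}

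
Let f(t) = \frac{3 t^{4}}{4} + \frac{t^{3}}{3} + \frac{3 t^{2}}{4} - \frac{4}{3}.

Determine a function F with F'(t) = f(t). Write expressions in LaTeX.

An antiderivative is F(t) = \frac{t \left(9 t^{4} + 5 t^{3} + 15 t^{2} - 80\right)}{60}.

Integrate term by term and add the pieces.
Check: d/dt[\frac{t \left(9 t^{4} + 5 t^{3} + 15 t^{2} - 80\right)}{60}] = \frac{3 t^{4}}{4} + \frac{t^{3}}{3} + \frac{3 t^{2}}{4} - \frac{4}{3} = f(t).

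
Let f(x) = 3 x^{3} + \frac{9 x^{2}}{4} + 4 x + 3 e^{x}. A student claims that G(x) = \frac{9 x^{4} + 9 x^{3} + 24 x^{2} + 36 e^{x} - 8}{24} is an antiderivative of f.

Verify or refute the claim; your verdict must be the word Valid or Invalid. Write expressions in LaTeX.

d/dx[G] = \frac{3 x^{3}}{2} + \frac{9 x^{2}}{8} + 2 x + \frac{3 e^{x}}{2}
d/dx[G] - f(x) = - \frac{3 x^{3}}{2} - \frac{9 x^{2}}{8} - 2 x - \frac{3 e^{x}}{2} != 0.

Invalid: d/dx[G] - f = - \frac{3 x^{3}}{2} - \frac{9 x^{2}}{8} - 2 x - \frac{3 e^{x}}{2}, which is not 0.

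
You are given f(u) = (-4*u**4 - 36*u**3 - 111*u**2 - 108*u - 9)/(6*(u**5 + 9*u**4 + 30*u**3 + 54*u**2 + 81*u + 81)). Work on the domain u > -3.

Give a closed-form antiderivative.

An antiderivative is F(u) = (-4*u**2*log(u**2 + 3) + 4*u**2*log(2) - 24*u*log(u**2 + 3) + 24*u*log(2) - 36*log(u**2 + 3) + 3 + 36*log(2))/(12*u**2 + 72*u + 108).

Check any antiderivative F(u) by computing F'(u) and comparing it with f(u).
Check: d/du[(-4*u**2*log(u**2 + 3) + 4*u**2*log(2) - 24*u*log(u**2 + 3) + 24*u*log(2) - 36*log(u**2 + 3) + 3 + 36*log(2))/(12*u**2 + 72*u + 108)] = (-4*u**4 - 36*u**3 - 111*u**2 - 108*u - 9)/(6*u**5 + 54*u**4 + 180*u**3 + 324*u**2 + 486*u + 486), which equals f(u).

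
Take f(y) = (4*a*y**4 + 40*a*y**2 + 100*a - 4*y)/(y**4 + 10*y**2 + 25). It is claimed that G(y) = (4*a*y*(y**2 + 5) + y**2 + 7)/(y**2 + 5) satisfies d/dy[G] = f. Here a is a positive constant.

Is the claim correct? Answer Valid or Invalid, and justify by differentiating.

Valid: G'(y) = f(y).

d/dy[G] = (4*a*y**4 + 40*a*y**2 + 100*a - 4*y)/(y**4 + 10*y**2 + 25)
This equals f(y) exactly, so the claim holds.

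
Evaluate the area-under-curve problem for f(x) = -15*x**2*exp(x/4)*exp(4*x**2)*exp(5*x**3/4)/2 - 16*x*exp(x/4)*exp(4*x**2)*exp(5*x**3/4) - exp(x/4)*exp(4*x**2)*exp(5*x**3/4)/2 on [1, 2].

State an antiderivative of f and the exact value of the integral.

The substitution u = 5*x**3/4 + 4*x**2 + x/4 works: f is exactly (dF/du)*(du/dx) for that inner function.
F(x) = -2*exp(5*x**3/4 + 4*x**2 + x/4) is an antiderivative of f.
Check: d/dx[-2*exp(5*x**3/4 + 4*x**2 + x/4)] = -15*x**2*exp(x/4)*exp(4*x**2)*exp(5*x**3/4)/2 - 16*x*exp(x/4)*exp(4*x**2)*exp(5*x**3/4) - exp(x/4)*exp(4*x**2)*exp(5*x**3/4)/2 = f(x).
F(2) = -2*exp(53/2); F(1) = -2*exp(11/2).
Integral = F(2) - F(1) = -2*exp(53/2) + 2*exp(11/2).

Antiderivative: F(x) = -2*exp(5*x**3/4 + 4*x**2 + x/4); value = -2*exp(53/2) + 2*exp(11/2)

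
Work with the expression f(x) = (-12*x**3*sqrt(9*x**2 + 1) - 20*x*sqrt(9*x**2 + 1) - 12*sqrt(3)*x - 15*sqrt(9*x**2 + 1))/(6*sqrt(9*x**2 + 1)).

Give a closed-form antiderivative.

Recover f(x) by differentiating a candidate F(x); any mismatch rules it out.
Check: d/dx[-x**4/2 - 5*x**2/3 - 5*x/2 - 2*sqrt(3*x**2 + 1/3)/3] = (-12*x**3*sqrt(9*x**2 + 1) - 20*x*sqrt(9*x**2 + 1) - 12*sqrt(3)*x - 15*sqrt(9*x**2 + 1))/(6*sqrt(9*x**2 + 1)) = f(x).

An antiderivative is F(x) = -x**4/2 - 5*x**2/3 - 5*x/2 - 2*sqrt(3*x**2 + 1/3)/3.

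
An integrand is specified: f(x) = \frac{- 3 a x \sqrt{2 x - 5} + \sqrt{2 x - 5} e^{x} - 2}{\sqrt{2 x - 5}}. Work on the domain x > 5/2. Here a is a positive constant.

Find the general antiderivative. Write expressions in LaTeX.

Differentiate the proposed F(x) back; it has to land on f(x) exactly.
Check: d/dx[- \frac{3 a x^{2}}{2} - 2 \sqrt{2 x - 5} + e^{x}] = \frac{- 3 a x \sqrt{2 x - 5} + \sqrt{2 x - 5} e^{x} - 2}{\sqrt{2 x - 5}} = f(x).

F(x) = - \frac{3 a x^{2}}{2} - 2 \sqrt{2 x - 5} + e^{x} + C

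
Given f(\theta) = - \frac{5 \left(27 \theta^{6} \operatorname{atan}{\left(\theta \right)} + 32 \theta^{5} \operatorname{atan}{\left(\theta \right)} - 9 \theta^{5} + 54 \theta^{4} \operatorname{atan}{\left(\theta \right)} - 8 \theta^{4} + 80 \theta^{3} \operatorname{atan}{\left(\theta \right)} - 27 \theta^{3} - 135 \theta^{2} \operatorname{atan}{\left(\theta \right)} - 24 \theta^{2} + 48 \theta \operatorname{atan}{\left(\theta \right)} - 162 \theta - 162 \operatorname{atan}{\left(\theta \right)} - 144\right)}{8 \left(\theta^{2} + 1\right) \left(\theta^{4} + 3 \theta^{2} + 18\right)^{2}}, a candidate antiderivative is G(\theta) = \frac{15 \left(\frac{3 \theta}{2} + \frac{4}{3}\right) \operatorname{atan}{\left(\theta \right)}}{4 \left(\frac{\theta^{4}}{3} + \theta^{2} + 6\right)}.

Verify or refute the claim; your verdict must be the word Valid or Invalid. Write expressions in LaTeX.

Invalid: d/d\theta[G] - f = \frac{- 135 \theta^{6} \operatorname{atan}{\left(\theta \right)} - 160 \theta^{5} \operatorname{atan}{\left(\theta \right)} + 45 \theta^{5} - 270 \theta^{4} \operatorname{atan}{\left(\theta \right)} + 40 \theta^{4} - 400 \theta^{3} \operatorname{atan}{\left(\theta \right)} + 135 \theta^{3} + 675 \theta^{2} \operatorname{atan}{\left(\theta \right)} + 120 \theta^{2} - 240 \theta \operatorname{atan}{\left(\theta \right)} + 810 \theta + 810 \operatorname{atan}{\left(\theta \right)} + 720}{4 \theta^{10} + 28 \theta^{8} + 204 \theta^{6} + 612 \theta^{4} + 1728 \theta^{2} + 1296}, which is not 0.

d/d\theta[G] = \frac{- 405 \theta^{6} \operatorname{atan}{\left(\theta \right)} - 480 \theta^{5} \operatorname{atan}{\left(\theta \right)} + 135 \theta^{5} - 810 \theta^{4} \operatorname{atan}{\left(\theta \right)} + 120 \theta^{4} - 1200 \theta^{3} \operatorname{atan}{\left(\theta \right)} + 405 \theta^{3} + 2025 \theta^{2} \operatorname{atan}{\left(\theta \right)} + 360 \theta^{2} - 720 \theta \operatorname{atan}{\left(\theta \right)} + 2430 \theta + 2430 \operatorname{atan}{\left(\theta \right)} + 2160}{8 \theta^{10} + 56 \theta^{8} + 408 \theta^{6} + 1224 \theta^{4} + 3456 \theta^{2} + 2592}
d/d\theta[G] - f(\theta) = \frac{- 135 \theta^{6} \operatorname{atan}{\left(\theta \right)} - 160 \theta^{5} \operatorname{atan}{\left(\theta \right)} + 45 \theta^{5} - 270 \theta^{4} \operatorname{atan}{\left(\theta \right)} + 40 \theta^{4} - 400 \theta^{3} \operatorname{atan}{\left(\theta \right)} + 135 \theta^{3} + 675 \theta^{2} \operatorname{atan}{\left(\theta \right)} + 120 \theta^{2} - 240 \theta \operatorname{atan}{\left(\theta \right)} + 810 \theta + 810 \operatorname{atan}{\left(\theta \right)} + 720}{4 \theta^{10} + 28 \theta^{8} + 204 \theta^{6} + 612 \theta^{4} + 1728 \theta^{2} + 1296} != 0.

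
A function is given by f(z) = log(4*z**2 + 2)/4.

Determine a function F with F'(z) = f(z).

An antiderivative is F(z) = z*log(4*z**2 + 2)/4 - z/2 + sqrt(2)*atan(sqrt(2)*z)/4.

Since d/dz undoes antidifferentiation here, F'(z) = f(z) is required of F(z).
Check: d/dz[z*log(4*z**2 + 2)/4 - z/2 + sqrt(2)*atan(sqrt(2)*z)/4] = log(2*z**2 + 1)/4 + log(2)/4, which equals f(z).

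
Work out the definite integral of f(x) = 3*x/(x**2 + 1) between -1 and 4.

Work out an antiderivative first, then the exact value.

f matches the chain-rule pattern g'(h)*h' with inner function h(x) = x**2 + 1; substituting u = h(x) collapses the integral.
F(x) = 3*log(x**2 + 1)/2 is an antiderivative of f.
Check: d/dx[3*log(x**2 + 1)/2] = 3*x/(x**2 + 1) = f(x).
F(4) = 3*log(17)/2; F(-1) = 3*log(2)/2.
Integral = F(4) - F(-1) = -3*log(2)/2 + 3*log(17)/2.

Antiderivative: F(x) = 3*log(x**2 + 1)/2; value = -3*log(2)/2 + 3*log(17)/2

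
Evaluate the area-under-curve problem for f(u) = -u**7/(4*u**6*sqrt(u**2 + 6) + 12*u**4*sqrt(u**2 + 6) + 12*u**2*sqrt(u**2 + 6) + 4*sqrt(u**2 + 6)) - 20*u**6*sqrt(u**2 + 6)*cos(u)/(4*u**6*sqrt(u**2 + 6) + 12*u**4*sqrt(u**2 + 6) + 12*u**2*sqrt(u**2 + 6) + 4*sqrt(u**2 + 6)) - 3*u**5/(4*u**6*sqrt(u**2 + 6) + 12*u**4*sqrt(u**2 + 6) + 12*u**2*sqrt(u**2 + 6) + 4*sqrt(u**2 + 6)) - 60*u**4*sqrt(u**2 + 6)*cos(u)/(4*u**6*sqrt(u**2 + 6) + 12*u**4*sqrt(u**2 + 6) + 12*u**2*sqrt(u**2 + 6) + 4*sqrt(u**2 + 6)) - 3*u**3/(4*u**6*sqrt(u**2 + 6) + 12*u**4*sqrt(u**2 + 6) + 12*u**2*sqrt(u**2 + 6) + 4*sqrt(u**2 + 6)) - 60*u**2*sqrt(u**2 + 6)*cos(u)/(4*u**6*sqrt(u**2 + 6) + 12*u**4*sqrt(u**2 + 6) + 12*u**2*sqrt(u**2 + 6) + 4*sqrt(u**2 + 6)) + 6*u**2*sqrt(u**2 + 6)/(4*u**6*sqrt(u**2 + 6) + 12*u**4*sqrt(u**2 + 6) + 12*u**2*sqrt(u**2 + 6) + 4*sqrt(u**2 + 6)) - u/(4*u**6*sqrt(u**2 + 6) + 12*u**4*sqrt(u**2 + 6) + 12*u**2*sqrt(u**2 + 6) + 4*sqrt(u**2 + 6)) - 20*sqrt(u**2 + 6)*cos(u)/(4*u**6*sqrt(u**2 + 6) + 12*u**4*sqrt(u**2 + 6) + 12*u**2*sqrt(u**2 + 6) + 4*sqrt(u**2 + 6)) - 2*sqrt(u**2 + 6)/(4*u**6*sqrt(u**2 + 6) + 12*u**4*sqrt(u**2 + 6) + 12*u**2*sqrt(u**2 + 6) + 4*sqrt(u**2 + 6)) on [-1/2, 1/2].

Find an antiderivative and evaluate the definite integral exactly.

Integrate term by term and add the pieces.
F(u) = (-u**4*sqrt(u**2 + 6) - 20*u**4*sin(u) - 2*u**2*sqrt(u**2 + 6) - 40*u**2*sin(u) - 2*u - sqrt(u**2 + 6) - 20*sin(u))/(4*u**4 + 8*u**2 + 4) is an antiderivative of f.
Check: d/du[(-u**4*sqrt(u**2 + 6) - 20*u**4*sin(u) - 2*u**2*sqrt(u**2 + 6) - 40*u**2*sin(u) - 2*u - sqrt(u**2 + 6) - 20*sin(u))/(4*u**4 + 8*u**2 + 4)] = (-u**7 - 20*u**6*sqrt(u**2 + 6)*cos(u) - 3*u**5 - 60*u**4*sqrt(u**2 + 6)*cos(u) - 3*u**3 - 60*u**2*sqrt(u**2 + 6)*cos(u) + 6*u**2*sqrt(u**2 + 6) - u - 20*sqrt(u**2 + 6)*cos(u) - 2*sqrt(u**2 + 6))/(4*u**6*sqrt(u**2 + 6) + 12*u**4*sqrt(u**2 + 6) + 12*u**2*sqrt(u**2 + 6) + 4*sqrt(u**2 + 6)), which equals f(u).
F(1/2) = -5*sin(1/2) - 157/200; F(-1/2) = -93/200 + 5*sin(1/2).
Integral = F(1/2) - F(-1/2) = -10*sin(1/2) - 8/25.

Antiderivative: F(u) = (-u**4*sqrt(u**2 + 6) - 20*u**4*sin(u) - 2*u**2*sqrt(u**2 + 6) - 40*u**2*sin(u) - 2*u - sqrt(u**2 + 6) - 20*sin(u))/(4*u**4 + 8*u**2 + 4); value = -10*sin(1/2) - 8/25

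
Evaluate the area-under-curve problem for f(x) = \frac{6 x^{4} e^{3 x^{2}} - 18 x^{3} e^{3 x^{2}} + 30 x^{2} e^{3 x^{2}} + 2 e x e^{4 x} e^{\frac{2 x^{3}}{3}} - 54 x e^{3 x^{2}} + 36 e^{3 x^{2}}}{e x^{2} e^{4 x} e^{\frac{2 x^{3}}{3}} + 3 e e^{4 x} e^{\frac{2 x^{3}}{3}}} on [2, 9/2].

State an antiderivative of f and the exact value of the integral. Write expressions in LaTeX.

Antiderivative: F(x) = \log{\left(x^{2} + 3 \right)} - \frac{3 e^{- 4 x} e^{3 x^{2}} e^{- \frac{2 x^{3}}{3}}}{e}; value = - \log{\left(7 \right)} - \frac{3}{e^{19}} + \frac{3}{e^{\frac{7}{3}}} + \log{\left(\frac{93}{4} \right)}

A candidate is checked by its d/dx: the result must match f(x).
F(x) = \log{\left(x^{2} + 3 \right)} - \frac{3 e^{- 4 x} e^{3 x^{2}} e^{- \frac{2 x^{3}}{3}}}{e} is an antiderivative of f.
Check: d/dx[\log{\left(x^{2} + 3 \right)} - \frac{3 e^{- 4 x} e^{3 x^{2}} e^{- \frac{2 x^{3}}{3}}}{e}] = \frac{6 x^{4} e^{3 x^{2}} - 18 x^{3} e^{3 x^{2}} + 30 x^{2} e^{3 x^{2}} + 2 e x e^{4 x} e^{\frac{2 x^{3}}{3}} - 54 x e^{3 x^{2}} + 36 e^{3 x^{2}}}{e x^{2} e^{4 x} e^{\frac{2 x^{3}}{3}} + 3 e e^{4 x} e^{\frac{2 x^{3}}{3}}} = f(x).
F(9/2) = - \frac{3}{e^{19}} + \log{\left(\frac{93}{4} \right)}; F(2) = - \frac{3}{e^{\frac{7}{3}}} + \log{\left(7 \right)}.
Integral = F(9/2) - F(2) = - \log{\left(7 \right)} - \frac{3}{e^{19}} + \frac{3}{e^{\frac{7}{3}}} + \log{\left(\frac{93}{4} \right)}.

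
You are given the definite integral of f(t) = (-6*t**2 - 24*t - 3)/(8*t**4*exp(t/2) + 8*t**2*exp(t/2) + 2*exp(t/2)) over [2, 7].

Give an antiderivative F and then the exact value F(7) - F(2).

f has the shape u'v + uv' for u = 3/(2*t**2 + 1) and v = exp(-t/2) — it is the derivative of the product u*v.
F(t) = 3*exp(-t/2)/(2*t**2 + 1) is an antiderivative of f.
Check: d/dt[3*exp(-t/2)/(2*t**2 + 1)] = (-6*t**2 - 24*t - 3)/(8*t**4*exp(t/2) + 8*t**2*exp(t/2) + 2*exp(t/2)) = f(t).
F(7) = exp(-7/2)/33; F(2) = exp(-1)/3.
Integral = F(7) - F(2) = -exp(-1)/3 + exp(-7/2)/33.

Antiderivative: F(t) = 3*exp(-t/2)/(2*t**2 + 1); value = -exp(-1)/3 + exp(-7/2)/33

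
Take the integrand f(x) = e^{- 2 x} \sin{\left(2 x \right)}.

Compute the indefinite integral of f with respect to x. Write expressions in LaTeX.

Recover f(x) by differentiating a candidate F(x); any mismatch rules it out.
Check: d/dx[- \frac{e^{- 2 x} \sin{\left(2 x \right)}}{4} - \frac{e^{- 2 x} \cos{\left(2 x \right)}}{4}] = e^{- 2 x} \sin{\left(2 x \right)} = f(x).

F(x) = - \frac{e^{- 2 x} \sin{\left(2 x \right)}}{4} - \frac{e^{- 2 x} \cos{\left(2 x \right)}}{4} + C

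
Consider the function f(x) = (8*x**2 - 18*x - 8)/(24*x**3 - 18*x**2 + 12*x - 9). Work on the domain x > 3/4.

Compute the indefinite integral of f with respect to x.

F(x) = (-4*log(4*x - 3) + 3*log(3*x**2 + 3/2))/6 + C

Recover f(x) by differentiating a candidate F(x); any mismatch rules it out.
Check: d/dx[(-4*log(4*x - 3) + 3*log(3*x**2 + 3/2))/6] = (8*x**2 - 18*x - 8)/(24*x**3 - 18*x**2 + 12*x - 9) = f(x).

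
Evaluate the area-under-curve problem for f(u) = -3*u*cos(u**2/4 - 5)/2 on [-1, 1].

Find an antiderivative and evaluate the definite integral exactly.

f matches the chain-rule pattern g'(h)*h' with inner function h(u) = u**2/4 - 5; substituting w = h(u) collapses the integral.
F(u) = -3*sin(u**2/4 - 5) is an antiderivative of f.
Check: d/du[-3*sin(u**2/4 - 5)] = -3*u*cos(u**2/4 - 5)/2 = f(u).
F(1) = 3*sin(19/4); F(-1) = 3*sin(19/4).
Integral = F(1) - F(-1) = 0.

Antiderivative: F(u) = -3*sin(u**2/4 - 5); value = 0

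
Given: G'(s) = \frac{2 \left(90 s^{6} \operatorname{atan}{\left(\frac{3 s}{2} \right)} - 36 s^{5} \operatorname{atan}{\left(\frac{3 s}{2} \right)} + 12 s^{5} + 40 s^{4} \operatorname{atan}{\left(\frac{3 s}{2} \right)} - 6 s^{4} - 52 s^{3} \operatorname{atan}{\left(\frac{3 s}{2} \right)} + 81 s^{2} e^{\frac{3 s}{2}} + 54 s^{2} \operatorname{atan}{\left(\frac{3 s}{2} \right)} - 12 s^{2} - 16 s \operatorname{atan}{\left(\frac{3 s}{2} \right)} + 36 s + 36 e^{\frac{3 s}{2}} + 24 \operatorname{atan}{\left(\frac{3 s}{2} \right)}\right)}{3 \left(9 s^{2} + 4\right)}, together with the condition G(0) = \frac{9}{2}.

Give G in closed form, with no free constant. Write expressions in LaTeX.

G(s) = \frac{8 s^{5} \operatorname{atan}{\left(\frac{3 s}{2} \right)} - 4 s^{4} \operatorname{atan}{\left(\frac{3 s}{2} \right)} - 8 s^{2} \operatorname{atan}{\left(\frac{3 s}{2} \right)} + 24 s \operatorname{atan}{\left(\frac{3 s}{2} \right)} + 24 e^{\frac{3 s}{2}} + 3}{6}

Since d/ds undoes antidifferentiation here, G(s) must give back the stated G'(s).
A general antiderivative is - \frac{4 \left(- s^{5} + \frac{s^{4}}{2} + s^{2} - 3 s\right) \operatorname{atan}{\left(\frac{3 s}{2} \right)}}{3} + 4 e^{\frac{3 s}{2}} + C.
The condition gives C = \frac{9}{2} - (4) = \frac{1}{2}.
So G(s) = \frac{8 s^{5} \operatorname{atan}{\left(\frac{3 s}{2} \right)} - 4 s^{4} \operatorname{atan}{\left(\frac{3 s}{2} \right)} - 8 s^{2} \operatorname{atan}{\left(\frac{3 s}{2} \right)} + 24 s \operatorname{atan}{\left(\frac{3 s}{2} \right)} + 24 e^{\frac{3 s}{2}} + 3}{6}.
Check: d/ds[\frac{8 s^{5} \operatorname{atan}{\left(\frac{3 s}{2} \right)} - 4 s^{4} \operatorname{atan}{\left(\frac{3 s}{2} \right)} - 8 s^{2} \operatorname{atan}{\left(\frac{3 s}{2} \right)} + 24 s \operatorname{atan}{\left(\frac{3 s}{2} \right)} + 24 e^{\frac{3 s}{2}} + 3}{6}] = \frac{180 s^{6} \operatorname{atan}{\left(\frac{3 s}{2} \right)} - 72 s^{5} \operatorname{atan}{\left(\frac{3 s}{2} \right)} + 24 s^{5} + 80 s^{4} \operatorname{atan}{\left(\frac{3 s}{2} \right)} - 12 s^{4} - 104 s^{3} \operatorname{atan}{\left(\frac{3 s}{2} \right)} + 162 s^{2} e^{\frac{3 s}{2}} + 108 s^{2} \operatorname{atan}{\left(\frac{3 s}{2} \right)} - 24 s^{2} - 32 s \operatorname{atan}{\left(\frac{3 s}{2} \right)} + 72 s + 72 e^{\frac{3 s}{2}} + 48 \operatorname{atan}{\left(\frac{3 s}{2} \right)}}{27 s^{2} + 12}, which equals G'(s).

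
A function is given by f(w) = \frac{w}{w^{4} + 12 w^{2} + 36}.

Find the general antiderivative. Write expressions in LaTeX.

F(w) = - \frac{1}{2 \left(w^{2} + 6\right)} + C

The substitution u = w^{2} + 6 works: f is exactly (dF/du)*(du/dw) for that inner function.
Check: d/dw[- \frac{1}{2 \left(w^{2} + 6\right)}] = \frac{w}{w^{4} + 12 w^{2} + 36} = f(w).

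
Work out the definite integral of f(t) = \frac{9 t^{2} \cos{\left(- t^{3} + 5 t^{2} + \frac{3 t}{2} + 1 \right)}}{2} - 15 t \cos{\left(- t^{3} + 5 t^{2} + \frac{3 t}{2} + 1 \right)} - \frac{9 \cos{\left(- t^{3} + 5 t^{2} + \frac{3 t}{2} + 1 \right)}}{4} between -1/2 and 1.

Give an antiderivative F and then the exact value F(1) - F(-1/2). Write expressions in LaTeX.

The substitution u = - t^{3} + 5 t^{2} + \frac{3 t}{2} + 1 works: f is exactly (dF/du)*(du/dt) for that inner function.
F(t) = - \frac{3 \sin{\left(- t^{3} + 5 t^{2} + \frac{3 t}{2} + 1 \right)}}{2} is an antiderivative of f.
Check: d/dt[- \frac{3 \sin{\left(- t^{3} + 5 t^{2} + \frac{3 t}{2} + 1 \right)}}{2}] = \frac{9 t^{2} \cos{\left(- t^{3} + 5 t^{2} + \frac{3 t}{2} + 1 \right)}}{2} - 15 t \cos{\left(- t^{3} + 5 t^{2} + \frac{3 t}{2} + 1 \right)} - \frac{9 \cos{\left(- t^{3} + 5 t^{2} + \frac{3 t}{2} + 1 \right)}}{4} = f(t).
F(1) = - \frac{3 \sin{\left(\frac{13}{2} \right)}}{2}; F(-1/2) = - \frac{3 \sin{\left(\frac{13}{8} \right)}}{2}.
Integral = F(1) - F(-1/2) = - \frac{3 \sin{\left(\frac{13}{2} \right)}}{2} + \frac{3 \sin{\left(\frac{13}{8} \right)}}{2}.

Antiderivative: F(t) = - \frac{3 \sin{\left(- t^{3} + 5 t^{2} + \frac{3 t}{2} + 1 \right)}}{2}; value = - \frac{3 \sin{\left(\frac{13}{2} \right)}}{2} + \frac{3 \sin{\left(\frac{13}{8} \right)}}{2}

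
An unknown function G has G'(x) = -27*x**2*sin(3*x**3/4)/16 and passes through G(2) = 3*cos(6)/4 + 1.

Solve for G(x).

G(x) = (3*cos(3*x**3/4) + 4)/4

G'(x) matches the chain-rule pattern g'(h)*h' with inner function h(x) = 3*x**3/4; substituting u = h(x) collapses the integral.
A general antiderivative is 3*cos(3*x**3/4)/4 + C.
The condition gives C = 3*cos(6)/4 + 1 - (3*cos(6)/4) = 1.
So G(x) = (3*cos(3*x**3/4) + 4)/4.
Check: d/dx[(3*cos(3*x**3/4) + 4)/4] = -27*x**2*sin(3*x**3/4)/16 = G'(x).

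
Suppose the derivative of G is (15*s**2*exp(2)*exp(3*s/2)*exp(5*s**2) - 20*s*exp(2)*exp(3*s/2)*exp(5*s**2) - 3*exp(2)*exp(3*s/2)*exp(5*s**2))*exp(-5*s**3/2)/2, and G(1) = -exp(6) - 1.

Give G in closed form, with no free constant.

G(s) = -exp(2)*exp(3*s/2)*exp(5*s**2)*exp(-5*s**3/2) - 1

G'(s) matches the chain-rule pattern g'(h)*h' with inner function h(s) = -5*s**3/2 + 5*s**2 + 3*s/2 + 2; substituting u = h(s) collapses the integral.
A general antiderivative is -exp(-5*s**3/2 + 5*s**2 + 3*s/2 + 2) + C.
The condition gives C = -exp(6) - 1 - (-exp(6)) = -1.
So G(s) = -exp(2)*exp(3*s/2)*exp(5*s**2)*exp(-5*s**3/2) - 1.
Check: d/ds[-exp(2)*exp(3*s/2)*exp(5*s**2)*exp(-5*s**3/2) - 1] = (15*s**2*exp(2)*exp(3*s/2)*exp(5*s**2) - 20*s*exp(2)*exp(3*s/2)*exp(5*s**2) - 3*exp(2)*exp(3*s/2)*exp(5*s**2))*exp(-5*s**3/2)/2 = G'(s).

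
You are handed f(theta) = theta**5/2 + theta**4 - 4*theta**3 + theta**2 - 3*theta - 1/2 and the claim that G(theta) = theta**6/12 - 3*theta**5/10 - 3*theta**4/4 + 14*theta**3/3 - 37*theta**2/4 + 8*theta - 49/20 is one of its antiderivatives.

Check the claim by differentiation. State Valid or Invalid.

d/dtheta[G] = theta**5/2 - 3*theta**4/2 - 3*theta**3 + 14*theta**2 - 37*theta/2 + 8
d/dtheta[G] - f(theta) = -5*theta**4/2 + theta**3 + 13*theta**2 - 31*theta/2 + 17/2 != 0.

Invalid: d/dtheta[G] - f = -5*theta**4/2 + theta**3 + 13*theta**2 - 31*theta/2 + 17/2, which is not 0.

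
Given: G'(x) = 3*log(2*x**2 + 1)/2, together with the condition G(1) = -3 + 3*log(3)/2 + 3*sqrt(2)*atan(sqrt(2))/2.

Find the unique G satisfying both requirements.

G(x) = 3*x*log(2*x**2 + 1)/2 - 3*x + 3*sqrt(2)*atan(sqrt(2)*x)/2

Recover the given G'(x) by differentiating a candidate G(x); any mismatch rules it out.
A general antiderivative is 3*x*log(2*x**2 + 1)/2 - 3*x + 3*sqrt(2)*atan(sqrt(2)*x)/2 + C.
The condition gives C = -3 + 3*log(3)/2 + 3*sqrt(2)*atan(sqrt(2))/2 - (-3 + 3*log(3)/2 + 3*sqrt(2)*atan(sqrt(2))/2) = 0.
So G(x) = 3*x*log(2*x**2 + 1)/2 - 3*x + 3*sqrt(2)*atan(sqrt(2)*x)/2.
Check: d/dx[3*x*log(2*x**2 + 1)/2 - 3*x + 3*sqrt(2)*atan(sqrt(2)*x)/2] = 3*log(2*x**2 + 1)/2 = G'(x).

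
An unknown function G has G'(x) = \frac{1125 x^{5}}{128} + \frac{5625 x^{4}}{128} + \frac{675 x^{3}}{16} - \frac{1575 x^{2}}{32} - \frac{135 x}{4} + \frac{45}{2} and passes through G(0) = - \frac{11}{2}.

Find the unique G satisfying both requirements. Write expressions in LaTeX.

G'(x) matches the chain-rule pattern g'(h)*h' with inner function h(x) = - \frac{5 x^{2}}{4} - \frac{5 x}{2} + 2; substituting u = h(x) collapses the integral.
A general antiderivative is - \frac{3 \left(- \frac{5 x^{2}}{4} - \frac{5 x}{2} + 2\right)^{3}}{4} + C.
The condition gives C = - \frac{11}{2} - (-6) = \frac{1}{2}.
So G(x) = \frac{375 x^{6}}{256} + \frac{1125 x^{5}}{128} + \frac{675 x^{4}}{64} - \frac{525 x^{3}}{32} - \frac{135 x^{2}}{8} + \frac{45 x}{2} - \frac{11}{2}.
Check: d/dx[\frac{375 x^{6}}{256} + \frac{1125 x^{5}}{128} + \frac{675 x^{4}}{64} - \frac{525 x^{3}}{32} - \frac{135 x^{2}}{8} + \frac{45 x}{2} - \frac{11}{2}] = \frac{1125 x^{5}}{128} + \frac{5625 x^{4}}{128} + \frac{675 x^{3}}{16} - \frac{1575 x^{2}}{32} - \frac{135 x}{4} + \frac{45}{2} = G'(x).

G(x) = \frac{375 x^{6}}{256} + \frac{1125 x^{5}}{128} + \frac{675 x^{4}}{64} - \frac{525 x^{3}}{32} - \frac{135 x^{2}}{8} + \frac{45 x}{2} - \frac{11}{2}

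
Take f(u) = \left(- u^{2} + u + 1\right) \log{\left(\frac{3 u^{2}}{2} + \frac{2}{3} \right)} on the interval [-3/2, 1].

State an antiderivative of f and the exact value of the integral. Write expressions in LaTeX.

Antiderivative: F(u) = \frac{2 u^{3}}{9} - \frac{u^{2}}{2} - \frac{62 u}{27} + \left(- \frac{u^{3}}{3} + \frac{u^{2}}{2} + u\right) \log{\left(\frac{3 u^{2}}{2} + \frac{2}{3} \right)} + \frac{2 \log{\left(u^{2} + \frac{4}{9} \right)}}{9} + \frac{124 \operatorname{atan}{\left(\frac{3 u}{2} \right)}}{81}; value = - \frac{895}{216} - \frac{3 \log{\left(\frac{97}{24} \right)}}{4} - \frac{2 \log{\left(\frac{97}{36} \right)}}{9} + \frac{2 \log{\left(\frac{13}{9} \right)}}{9} + \frac{7 \log{\left(\frac{13}{6} \right)}}{6} + \frac{124 \operatorname{atan}{\left(\frac{3}{2} \right)}}{81} + \frac{124 \operatorname{atan}{\left(\frac{9}{4} \right)}}{81}

Any candidate F(u) must reproduce f(u) exactly when differentiated.
F(u) = \frac{2 u^{3}}{9} - \frac{u^{2}}{2} - \frac{62 u}{27} + \left(- \frac{u^{3}}{3} + \frac{u^{2}}{2} + u\right) \log{\left(\frac{3 u^{2}}{2} + \frac{2}{3} \right)} + \frac{2 \log{\left(u^{2} + \frac{4}{9} \right)}}{9} + \frac{124 \operatorname{atan}{\left(\frac{3 u}{2} \right)}}{81} is an antiderivative of f.
Check: d/du[\frac{2 u^{3}}{9} - \frac{u^{2}}{2} - \frac{62 u}{27} + \left(- \frac{u^{3}}{3} + \frac{u^{2}}{2} + u\right) \log{\left(\frac{3 u^{2}}{2} + \frac{2}{3} \right)} + \frac{2 \log{\left(u^{2} + \frac{4}{9} \right)}}{9} + \frac{124 \operatorname{atan}{\left(\frac{3 u}{2} \right)}}{81}] = - u^{2} \log{\left(9 u^{2} + 4 \right)} + u^{2} \log{\left(6 \right)} + u \log{\left(9 u^{2} + 4 \right)} - u \log{\left(6 \right)} + \log{\left(9 u^{2} + 4 \right)} - \log{\left(6 \right)}, which equals f(u).
F(1) = - \frac{139}{54} + \frac{2 \log{\left(\frac{13}{9} \right)}}{9} + \frac{7 \log{\left(\frac{13}{6} \right)}}{6} + \frac{124 \operatorname{atan}{\left(\frac{3}{2} \right)}}{81}; F(-3/2) = - \frac{124 \operatorname{atan}{\left(\frac{9}{4} \right)}}{81} + \frac{2 \log{\left(\frac{97}{36} \right)}}{9} + \frac{3 \log{\left(\frac{97}{24} \right)}}{4} + \frac{113}{72}.
Integral = F(1) - F(-3/2) = - \frac{895}{216} - \frac{3 \log{\left(\frac{97}{24} \right)}}{4} - \frac{2 \log{\left(\frac{97}{36} \right)}}{9} + \frac{2 \log{\left(\frac{13}{9} \right)}}{9} + \frac{7 \log{\left(\frac{13}{6} \right)}}{6} + \frac{124 \operatorname{atan}{\left(\frac{3}{2} \right)}}{81} + \frac{124 \operatorname{atan}{\left(\frac{9}{4} \right)}}{81}.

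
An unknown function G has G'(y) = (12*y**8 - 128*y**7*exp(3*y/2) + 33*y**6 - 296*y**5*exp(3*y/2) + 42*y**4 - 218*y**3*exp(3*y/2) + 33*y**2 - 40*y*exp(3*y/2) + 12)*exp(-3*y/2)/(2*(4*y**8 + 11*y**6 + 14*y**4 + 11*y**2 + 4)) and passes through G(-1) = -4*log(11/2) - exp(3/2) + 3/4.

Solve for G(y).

Any candidate G(y) must reproduce the stated G'(y) exactly.
A general antiderivative is -4*log(2*y**4 + 3*y**2/2 + 2) - exp(-3*y/2) - 1/(2*(y**2 + 1)) + C.
The condition gives C = -4*log(11/2) - exp(3/2) + 3/4 - (-4*log(11/2) - exp(3/2) - 1/4) = 1.
So G(y) = (-2*y**2 - 8*(y**2 + 1)*exp(3*y/2)*log(2*y**4 + 3*y**2/2 + 2) + 2*(y**2 + 1)*exp(3*y/2) - exp(3*y/2) - 2)*exp(-3*y/2)/(2*(y**2 + 1)).
Check: d/dy[(-2*y**2 - 8*(y**2 + 1)*exp(3*y/2)*log(2*y**4 + 3*y**2/2 + 2) + 2*(y**2 + 1)*exp(3*y/2) - exp(3*y/2) - 2)*exp(-3*y/2)/(2*(y**2 + 1))] = (12*y**8 - 128*y**7*exp(3*y/2) + 33*y**6 - 296*y**5*exp(3*y/2) + 42*y**4 - 218*y**3*exp(3*y/2) + 33*y**2 - 40*y*exp(3*y/2) + 12)/(8*y**8*exp(3*y/2) + 22*y**6*exp(3*y/2) + 28*y**4*exp(3*y/2) + 22*y**2*exp(3*y/2) + 8*exp(3*y/2)), which equals G'(y).

G(y) = (-2*y**2 - 8*(y**2 + 1)*exp(3*y/2)*log(2*y**4 + 3*y**2/2 + 2) + 2*(y**2 + 1)*exp(3*y/2) - exp(3*y/2) - 2)*exp(-3*y/2)/(2*(y**2 + 1))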